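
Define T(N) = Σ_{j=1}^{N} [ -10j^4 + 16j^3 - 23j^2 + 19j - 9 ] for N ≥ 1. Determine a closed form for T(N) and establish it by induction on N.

We claim T(N) = -N(2N^4 + N^3 + 3N^2 - 2N + 3) for all N ≥ 1.
Base step (N = 1): T(1) = -7, and the closed form gives -7. They agree.
Inductive step: assume the claim holds for N = j, so T(j) = j(-2j^4 - j^3 - 3j^2 + 2j - 3).
Then T(j+1) = T(j) + (-10j^4 - 24j^3 - 35j^2 - 19j - 7) = (j(-2j^4 - j^3 - 3j^2 + 2j - 3)) + (-10j^4 - 24j^3 - 35j^2 - 19j - 7).
Simplifying, T(j+1) = -(j + 1)(2j^4 + 9j^3 + 18j^2 + 15j + 7) = -(j+1)(2(j+1)^4 + (j+1)^3 + 3(j+1)^2 - 2(j+1) + 3),
which is the closed form with N = j+1.
This completes the induction.

T(N) = -N(2N^4 + N^3 + 3N^2 - 2N + 3)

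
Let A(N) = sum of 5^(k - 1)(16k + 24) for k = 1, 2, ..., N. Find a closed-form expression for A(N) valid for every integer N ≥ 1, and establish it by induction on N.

A(N) = 5^N(4N + 5) - 5

We claim A(N) = 5^N(4N + 5) - 5 for all N ≥ 1.
When N = 1: A(1) = 40, and the closed form gives 40. They agree.
Inductive step: suppose the statement holds for some k ≥ 1, so A(k) = 5^k(4k + 5) - 5.
Then A(k+1) = A(k) + (5^k(16k + 40)) = (5^k(4k + 5) - 5) + (5^k(16k + 40)).
Simplifying, A(k+1) = 20·5^k·k + 45·5^k - 5 = 5^(k+1)(4(k+1) + 5) - 5,
which is the closed form with N = k+1.
This completes the induction.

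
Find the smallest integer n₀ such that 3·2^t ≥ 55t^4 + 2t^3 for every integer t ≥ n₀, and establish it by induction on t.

At t = 22: 12582912 < 12905376, so the inequality fails and n₀ ≥ 23. We prove 3·2^t ≥ 55t^4 + 2t^3 for all t ≥ 23.
Base case (t = 23): 3·2^t = 25165824 and 55t^4 + 2t^3 = 15415589, so 25165824 ≥ 15415589.
Suppose the result is true for t = j, so 3·2^j ≥ 55j^4 + 2j^3.
Then 3·2^(j + 1) = 2·(3·2^j) ≥ 2·(55j^4 + 2j^3).
Also, for j ≥ 23 we have 2·(55j^4 + 2j^3) ≥ 55(j+1)^4 + 2(j+1)^3, since 2·(55j^4 + 2j^3) − (55(j+1)^4 + 2(j+1)^3) = 55j^4 - 218j^3 - 336j^2 - 226j - 57, which is nonnegative for all j ≥ 23.
Combining, 3·2^(j + 1) ≥ 55(j+1)^4 + 2(j+1)^3.
This completes the induction.
Hence the smallest such n₀ is 23.

n₀ = 23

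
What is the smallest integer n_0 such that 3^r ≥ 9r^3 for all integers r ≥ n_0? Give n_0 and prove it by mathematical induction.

n_0 = 8

At r = 7: 2187 < 3087, so the inequality fails and n_0 ≥ 8. We prove 3^r ≥ 9r^3 for all r ≥ 8.
For the base case r = 8: 3^r = 6561 and 9r^3 = 4608, so 6561 ≥ 4608.
Inductive step: assume the claim holds for r = m, so 3^m ≥ 9m^3.
Then 3^(m + 1) = 3·(3^m) ≥ 3·(9m^3).
Also, for m ≥ 8 we have 3·(9m^3) ≥ 9(m+1)^3, since 3 ≥ (1 + 1/m)^3 for all m ≥ 8.
Combining, 3^(m + 1) ≥ 9(m+1)^3.
By induction, the statement is established for all r ≥ 8.
Hence the smallest such n_0 is 8.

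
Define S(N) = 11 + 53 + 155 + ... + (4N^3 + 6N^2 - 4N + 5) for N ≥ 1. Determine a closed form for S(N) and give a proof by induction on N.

We claim S(N) = N(N^3 + 4N^2 + 2N + 4) for all N ≥ 1.
Base step (N = 1): S(1) = 11, and the closed form gives 11. They agree.
Inductive step: suppose the statement holds for some i ≥ 1, so S(i) = i(i^3 + 4i^2 + 2i + 4).
Then S(i+1) = S(i) + (4i^3 + 18i^2 + 20i + 11) = (i(i^3 + 4i^2 + 2i + 4)) + (4i^3 + 18i^2 + 20i + 11).
Simplifying, S(i+1) = (i + 1)(i^3 + 7i^2 + 13i + 11) = (i+1)((i+1)^3 + 4(i+1)^2 + 2(i+1) + 4),
which is the closed form with N = i+1.
Hence, by induction on N, the claim holds for every N ≥ 1.

S(N) = N(N^3 + 4N^2 + 2N + 4)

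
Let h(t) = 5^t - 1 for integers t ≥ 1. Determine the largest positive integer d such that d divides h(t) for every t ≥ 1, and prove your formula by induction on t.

d = 4

Computing the first values: h(1) = 4 and h(2) = 24; gcd(4, 24) = 4, so d ≤ 4.
We prove 4 | 5^t - 1 for all t ≥ 1 by induction on t.
Base case (t = 1): h(1) = 4 = 4·(1), so 4 | h(1).
Suppose the result is true for t = j, i.e. 4 | h(j). Then
5^{j+1} − 1^{j+1} = 5·5^j − 1·1^j = 5·(5^j − 1^j) + (4)·1^j. The first term is divisible by 4 by the inductive hypothesis, and the second term (4)·1^j is divisible by 4 since 4 | 4. Hence 4 | h(j+1).
By induction, the statement is established for all t ≥ 1.
Therefore the largest such d is 4.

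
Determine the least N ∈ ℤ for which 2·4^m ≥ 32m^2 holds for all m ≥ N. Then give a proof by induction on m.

At m = 3: 128 < 288, so the inequality fails and N ≥ 4. We prove 2·4^m ≥ 32m^2 for all m ≥ 4.
For the base case m = 4: 2·4^m = 512 and 32m^2 = 512, so 512 ≥ 512.
Inductive step: assume the claim holds for m = i, so 2·4^i ≥ 32i^2.
Then 2·4^(i + 1) = 4·(2·4^i) ≥ 4·(32i^2).
Also, for i ≥ 4 we have 4·(32i^2) ≥ 32(i+1)^2, since 4 ≥ (1 + 1/i)^2 for all i ≥ 4.
Combining, 2·4^(i + 1) ≥ 32(i+1)^2.
By induction, the statement is established for all m ≥ 4.
Hence the smallest such N is 4.

N = 4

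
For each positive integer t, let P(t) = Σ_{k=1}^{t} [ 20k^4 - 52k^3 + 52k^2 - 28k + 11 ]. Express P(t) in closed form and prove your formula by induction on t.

We claim P(t) = t(4t^4 - 3t^3 - 2t^2 - t + 5) for all t ≥ 1.
Base case (t = 1): P(1) = 3, and the closed form gives 3. They agree.
Suppose the result is true for t = k, so P(k) = k(4k^4 - 3k^3 - 2k^2 - k + 5).
Then P(k+1) = P(k) + (20k^4 + 28k^3 + 16k^2 + 3) = (k(4k^4 - 3k^3 - 2k^2 - k + 5)) + (20k^4 + 28k^3 + 16k^2 + 3).
Simplifying, P(k+1) = (k + 1)(4k^4 + 13k^3 + 13k^2 + 2k + 3) = (k+1)(4(k+1)^4 - 3(k+1)^3 - 2(k+1)^2 - (k+1) + 5),
which is the closed form with t = k+1.
By induction, the statement is established for all t ≥ 1.

P(t) = t(4t^4 - 3t^3 - 2t^2 - t + 5)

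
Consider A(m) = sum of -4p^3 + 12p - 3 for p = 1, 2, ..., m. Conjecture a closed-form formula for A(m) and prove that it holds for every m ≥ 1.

We claim A(m) = -m(m^3 + 2m^2 - 5m - 3) for all m ≥ 1.
When m = 1: A(1) = 5, and the closed form gives 5. They agree.
For the inductive step, assume it holds for an arbitrary p ≥ 1, so A(p) = p(-p^3 - 2p^2 + 5p + 3).
Then A(p+1) = A(p) + (12p - 4(p + 1)^3 + 9) = (p(-p^3 - 2p^2 + 5p + 3)) + (12p - 4(p + 1)^3 + 9).
Simplifying, A(p+1) = -(p + 1)(p^3 + 5p^2 + 2p - 5) = -(p+1)((p+1)^3 + 2(p+1)^2 - 5(p+1) - 3),
which is the closed form with m = p+1.
Hence, by induction on m, the claim holds for every m ≥ 1.

A(m) = -m(m^3 + 2m^2 - 5m - 3)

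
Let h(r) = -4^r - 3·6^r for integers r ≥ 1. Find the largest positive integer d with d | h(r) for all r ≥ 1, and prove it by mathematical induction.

Computing the first values: h(1) = -22 and h(2) = -124; gcd(-22, -124) = 2, so d ≤ 2.
We prove 2 | -4^r - 3·6^r for all r ≥ 1 by induction on r.
For the base case r = 1: h(1) = -22 = 2·(-11), so 2 | h(1).
Inductive step: suppose the statement holds for some m ≥ 1, i.e. 2 | h(m). Then
h(m+1) − 6·h(m) = (-4^(m+1) - 3·6^(m+1)) − 6·(-4^m - 3·6^m) = (-1)·4^m·(4 − 6) = (2)·4^m. Since 2 | h(m) by the inductive hypothesis, 2 | 6·h(m); and 2 | 2 since 2 = 2·1. Therefore 2 | h(m+1).
By the principle of mathematical induction, the result holds for all r ≥ 1.
Therefore the largest such d is 2.

d = 2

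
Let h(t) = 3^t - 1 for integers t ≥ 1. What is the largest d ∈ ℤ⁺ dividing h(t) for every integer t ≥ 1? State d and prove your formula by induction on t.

d = 2

Computing the first values: h(1) = 2 and h(2) = 8; gcd(2, 8) = 2, so d ≤ 2.
We prove 2 | 3^t - 1 for all t ≥ 1 by induction on t.
For the base case t = 1: h(1) = 2 = 2·(1), so 2 | h(1).
Inductive step: suppose the statement holds for some m ≥ 1, i.e. 2 | h(m). Then
3^{m+1} − 1^{m+1} = 3·3^m − 1·1^m = 3·(3^m − 1^m) + (2)·1^m. The first term is divisible by 2 by the inductive hypothesis, and the second term (2)·1^m is divisible by 2 since 2 | 2. Hence 2 | h(m+1).
By the principle of mathematical induction, the result holds for all t ≥ 1.
Therefore the largest such d is 2.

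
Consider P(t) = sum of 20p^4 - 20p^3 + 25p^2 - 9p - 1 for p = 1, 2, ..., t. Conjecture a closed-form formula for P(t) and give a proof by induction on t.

P(t) = t(4t^4 + 5t^3 + 5t^2 + 3t - 2)

We claim P(t) = t(4t^4 + 5t^3 + 5t^2 + 3t - 2) for all t ≥ 1.
When t = 1: P(1) = 15, and the closed form gives 15. They agree.
For the inductive step, assume it holds for an arbitrary p ≥ 1, so P(p) = p(4p^4 + 5p^3 + 5p^2 + 3p - 2).
Then P(p+1) = P(p) + (20p^4 + 60p^3 + 85p^2 + 61p + 15) = (p(4p^4 + 5p^3 + 5p^2 + 3p - 2)) + (20p^4 + 60p^3 + 85p^2 + 61p + 15).
Simplifying, P(p+1) = (p + 1)(4p^4 + 21p^3 + 44p^2 + 44p + 15) = (p+1)(4(p+1)^4 + 5(p+1)^3 + 5(p+1)^2 + 3(p+1) - 2),
which is the closed form with t = p+1.
By the principle of mathematical induction, the result holds for all t ≥ 1.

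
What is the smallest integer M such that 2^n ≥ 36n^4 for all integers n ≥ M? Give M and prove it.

At n = 23: 8388608 < 10074276, so the inequality fails and M ≥ 24. We prove 2^n ≥ 36n^4 for all n ≥ 24.
Base case (n = 24): 2^n = 16777216 and 36n^4 = 11943936, so 16777216 ≥ 11943936.
For the inductive step, assume it holds for an arbitrary p ≥ 24, so 2^p ≥ 36p^4.
Then 2^(p + 1) = 2·(2^p) ≥ 2·(36p^4).
Also, for p ≥ 24 we have 2·(36p^4) ≥ 36(p+1)^4, since 2 ≥ (1 + 1/p)^4 for all p ≥ 24.
Combining, 2^(p + 1) ≥ 36(p+1)^4.
By the principle of mathematical induction, the result holds for all n ≥ 24.
Hence the smallest such M is 24.

M = 24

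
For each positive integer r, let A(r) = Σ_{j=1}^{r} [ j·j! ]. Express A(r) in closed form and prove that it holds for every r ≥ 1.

We claim A(r) = (r + 1)! - 1 for all r ≥ 1.
When r = 1: A(1) = 1, and the closed form gives 1. They agree.
Inductive step: suppose the statement holds for some j ≥ 1, so A(j) = (j + 1)! - 1.
Then A(j+1) = A(j) + ((j + 1)(j + 1)!) = ((j + 1)! - 1) + ((j + 1)(j + 1)!).
Simplifying, A(j+1) = ((j+1) + 1)! - 1,
which is the closed form with r = j+1.
Hence, by induction on r, the claim holds for every r ≥ 1.

A(r) = (r + 1)! - 1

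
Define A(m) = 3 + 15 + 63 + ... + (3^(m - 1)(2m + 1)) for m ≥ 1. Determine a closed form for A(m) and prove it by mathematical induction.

A(m) = 3^m·m

We claim A(m) = 3^m·m for all m ≥ 1.
When m = 1: A(1) = 3, and the closed form gives 3. They agree.
Inductive step: assume the claim holds for m = k, so A(k) = 3^k·k.
Then A(k+1) = A(k) + (3^k(2k + 3)) = (3^k·k) + (3^k(2k + 3)).
Simplifying, A(k+1) = 3^(k + 1)(k + 1) = 3^(k+1)·(k+1),
which is the closed form with m = k+1.
By the principle of mathematical induction, the result holds for all m ≥ 1.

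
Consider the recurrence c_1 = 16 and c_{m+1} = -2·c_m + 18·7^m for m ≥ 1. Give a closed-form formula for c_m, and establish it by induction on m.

c_m = -(-2)^m + 2·7^m

Computing the first terms: c_1 = 16, c_2 = 94, c_3 = 694. This suggests c_m = -(-2)^m + 2·7^m.
Base step (m = 1): the formula gives 16 = 16 = c_1.
Inductive step: suppose the statement holds for some r ≥ 1, so c_r = -(-2)^r + 2·7^r.
Then c_{r+1} = -2·c_r + 18·7^r = -2·(-(-2)^r + 2·7^r) + 18·7^r = -(-2)^(r + 1) + 2·7^(r + 1),
which is the claimed formula at m = r+1.
This completes the induction.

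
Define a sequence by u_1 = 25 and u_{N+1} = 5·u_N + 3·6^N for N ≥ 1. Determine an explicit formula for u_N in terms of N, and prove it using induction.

u_N = 7·5^(N - 1) + 3·6^N

Computing the first terms: u_1 = 25, u_2 = 143, u_3 = 823. This suggests u_N = 7·5^(N - 1) + 3·6^N.
Base case (N = 1): the formula gives 25 = 25 = u_1.
Suppose the result is true for N = k, so u_k = 7·5^(k - 1) + 3·6^k.
Then u_{k+1} = 5·u_k + 3·6^k = 5·(7·5^(k - 1) + 3·6^k) + 3·6^k = 7·5^k + 3·6^(k + 1) = 7·5^((k+1) - 1) + 3·6^(k+1),
which is the claimed formula at N = k+1.
By the principle of mathematical induction, the result holds for all N ≥ 1.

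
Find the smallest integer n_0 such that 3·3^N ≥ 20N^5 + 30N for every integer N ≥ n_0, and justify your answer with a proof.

n_0 = 14

At N = 13: 4782969 < 7426250, so the inequality fails and n_0 ≥ 14. We prove 3·3^N ≥ 20N^5 + 30N for all N ≥ 14.
Base step (N = 14): 3·3^N = 14348907 and 20N^5 + 30N = 10756900, so 14348907 ≥ 10756900.
Inductive step: suppose the statement holds for some p ≥ 14, so 3·3^p ≥ 20p^5 + 30p.
Then 3·3^(p + 1) = 3·(3·3^p) ≥ 3·(20p^5 + 30p).
Also, for p ≥ 14 we have 3·(20p^5 + 30p) ≥ 20(p+1)^5 + 30(p+1), since 3·(20p^5 + 30p) − (20(p+1)^5 + 30(p+1)) = 40p^5 - 100p^4 - 200p^3 - 200p^2 - 40p - 50, which is nonnegative for all p ≥ 14.
Combining, 3·3^(p + 1) ≥ 20(p+1)^5 + 30(p+1).
This completes the induction.
Hence the smallest such n_0 is 14.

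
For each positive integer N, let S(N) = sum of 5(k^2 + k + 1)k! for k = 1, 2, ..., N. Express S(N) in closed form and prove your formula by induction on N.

S(N) = (5N + 5)(N + 1)! - 5

We claim S(N) = (5N + 5)(N + 1)! - 5 for all N ≥ 1.
Base step (N = 1): S(1) = 15, and the closed form gives 15. They agree.
Inductive step: suppose the statement holds for some k ≥ 1, so S(k) = (5k + 5)(k + 1)! - 5.
Then S(k+1) = S(k) + (5(k^2 + 3k + 3)(k + 1)!) = ((5k + 5)(k + 1)! - 5) + (5(k^2 + 3k + 3)(k + 1)!).
Simplifying, S(k+1) = (5(k+1) + 5)((k+1) + 1)! - 5,
which is the closed form with N = k+1.
Hence, by induction on N, the claim holds for every N ≥ 1.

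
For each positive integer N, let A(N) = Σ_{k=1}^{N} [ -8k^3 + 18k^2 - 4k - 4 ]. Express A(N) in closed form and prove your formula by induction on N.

We claim A(N) = -N(2N^3 - 2N^2 - 5N + 3) for all N ≥ 1.
For the base case N = 1: A(1) = 2, and the closed form gives 2. They agree.
For the inductive step, assume it holds for an arbitrary k ≥ 1, so A(k) = k(-2k^3 + 2k^2 + 5k - 3).
Then A(k+1) = A(k) + (-8k^3 - 6k^2 + 8k + 2) = (k(-2k^3 + 2k^2 + 5k - 3)) + (-8k^3 - 6k^2 + 8k + 2).
Simplifying, A(k+1) = -(k + 1)(2k^3 + 4k^2 - 3k - 2) = -(k+1)(2(k+1)^3 - 2(k+1)^2 - 5(k+1) + 3),
which is the closed form with N = k+1.
Hence, by induction on N, the claim holds for every N ≥ 1.

A(N) = -N(2N^3 - 2N^2 - 5N + 3)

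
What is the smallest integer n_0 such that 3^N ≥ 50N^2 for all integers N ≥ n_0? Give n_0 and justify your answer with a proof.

n_0 = 8

At N = 7: 2187 < 2450, so the inequality fails and n_0 ≥ 8. We prove 3^N ≥ 50N^2 for all N ≥ 8.
Base case (N = 8): 3^N = 6561 and 50N^2 = 3200, so 6561 ≥ 3200.
For the inductive step, assume it holds for an arbitrary m ≥ 8, so 3^m ≥ 50m^2.
Then 3^(m + 1) = 3·(3^m) ≥ 3·(50m^2).
Also, for m ≥ 8 we have 3·(50m^2) ≥ 50(m+1)^2, since 3 ≥ (1 + 1/m)^2 for all m ≥ 8.
Combining, 3^(m + 1) ≥ 50(m+1)^2.
By the principle of mathematical induction, the result holds for all N ≥ 8.
Hence the smallest such n_0 is 8.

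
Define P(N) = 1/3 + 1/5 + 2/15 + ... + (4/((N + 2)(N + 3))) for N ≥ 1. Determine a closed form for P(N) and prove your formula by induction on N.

We claim P(N) = 4N/(3(N + 3)) for all N ≥ 1.
For the base case N = 1: P(1) = 1/3, and the closed form gives 1/3. They agree.
Inductive step: suppose the statement holds for some r ≥ 1, so P(r) = 4r/(3(r + 3)).
Then P(r+1) = P(r) + (4/((r + 3)(r + 4))) = (4r/(3(r + 3))) + (4/((r + 3)(r + 4))).
Simplifying, P(r+1) = 4(r + 1)/(3(r + 4)) = 4(r+1)/(3((r+1) + 3)),
which is the closed form with N = r+1.
This completes the induction.

P(N) = 4N/(3(N + 3))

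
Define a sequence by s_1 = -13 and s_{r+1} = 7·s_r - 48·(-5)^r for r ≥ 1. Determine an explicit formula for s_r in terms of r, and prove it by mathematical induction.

s_r = 4(-5)^r + 7^r

Computing the first terms: s_1 = -13, s_2 = 149, s_3 = -157. This suggests s_r = 4(-5)^r + 7^r.
For the base case r = 1: the formula gives -13 = -13 = s_1.
For the inductive step, assume it holds for an arbitrary k ≥ 1, so s_k = 4(-5)^k + 7^k.
Then s_{k+1} = 7·s_k - 48·(-5)^k = 7·(4(-5)^k + 7^k) - 48·(-5)^k = 4(-5)^(k + 1) + 7^(k + 1),
which is the claimed formula at r = k+1.
By the principle of mathematical induction, the result holds for all r ≥ 1.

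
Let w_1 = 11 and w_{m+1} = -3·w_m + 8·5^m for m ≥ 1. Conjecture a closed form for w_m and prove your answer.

w_m = -2(-3)^m + 5^m

Computing the first terms: w_1 = 11, w_2 = 7, w_3 = 179. This suggests w_m = -2(-3)^m + 5^m.
For the base case m = 1: the formula gives 11 = 11 = w_1.
For the inductive step, assume it holds for an arbitrary r ≥ 1, so w_r = -2(-3)^r + 5^r.
Then w_{r+1} = -3·w_r + 8·5^r = -3·(-2(-3)^r + 5^r) + 8·5^r = -2(-3)^(r + 1) + 5^(r + 1),
which is the claimed formula at m = r+1.
By the principle of mathematical induction, the result holds for all m ≥ 1.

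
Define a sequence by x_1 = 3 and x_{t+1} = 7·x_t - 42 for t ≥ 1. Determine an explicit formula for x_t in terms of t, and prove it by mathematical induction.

x_t = -4·7^(t - 1) + 7

Computing the first terms: x_1 = 3, x_2 = -21, x_3 = -189. This suggests x_t = -4·7^(t - 1) + 7.
When t = 1: the formula gives 3 = 3 = x_1.
Suppose the result is true for t = r, so x_r = -4·7^(r - 1) + 7.
Then x_{r+1} = 7·x_r - 42 = 7·(-4·7^(r - 1) + 7) - 42 = -4·7^r + 7 = -4·7^((r+1) - 1) + 7,
which is the claimed formula at t = r+1.
By induction, the statement is established for all t ≥ 1.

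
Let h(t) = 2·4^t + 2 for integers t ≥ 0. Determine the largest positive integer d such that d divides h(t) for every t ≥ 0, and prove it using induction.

Computing the first values: h(0) = 4 and h(1) = 10; gcd(4, 10) = 2, so d ≤ 2.
We prove 2 | 2·4^t + 2 for all t ≥ 0 by induction on t.
Base case (t = 0): h(0) = 4 = 2·(2), so 2 | h(0).
For the inductive step, assume it holds for an arbitrary k ≥ 0, i.e. 2 | h(k). Then
h(k+1) = 2·4^(k+1) + 2 = 4·(2·4^k + 2) - 6 = 4·h(k) - 6. The first term is divisible by 2 by the inductive hypothesis, and -6 is divisible by 2. Hence 2 | h(k+1).
This completes the induction.
Therefore the largest such d is 2.

d = 2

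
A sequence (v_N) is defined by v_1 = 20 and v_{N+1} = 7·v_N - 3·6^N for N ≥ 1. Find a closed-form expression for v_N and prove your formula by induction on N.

Computing the first terms: v_1 = 20, v_2 = 122, v_3 = 746. This suggests v_N = 3·6^N + 2·7^(N - 1).
For the base case N = 1: the formula gives 20 = 20 = v_1.
Inductive step: assume the claim holds for N = k, so v_k = 3·6^k + 2·7^(k - 1).
Then v_{k+1} = 7·v_k - 3·6^k = 7·(3·6^k + 2·7^(k - 1)) - 3·6^k = 3·6^(k + 1) + 2·7^k = 3·6^(k+1) + 2·7^((k+1) - 1),
which is the claimed formula at N = k+1.
By the principle of mathematical induction, the result holds for all N ≥ 1.

v_N = 3·6^N + 2·7^(N - 1)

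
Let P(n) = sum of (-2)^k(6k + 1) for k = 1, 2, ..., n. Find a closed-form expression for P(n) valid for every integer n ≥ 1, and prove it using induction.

P(n) = 2(-2)^n(2n + 1) - 2

We claim P(n) = 2(-2)^n(2n + 1) - 2 for all n ≥ 1.
When n = 1: P(1) = -14, and the closed form gives -14. They agree.
For the inductive step, assume it holds for an arbitrary k ≥ 1, so P(k) = 2(-2)^k(2k + 1) - 2.
Then P(k+1) = P(k) + ((-2)^(k + 1)(6k + 7)) = (2(-2)^k(2k + 1) - 2) + ((-2)^(k + 1)(6k + 7)).
Simplifying, P(k+1) = -8(-2)^k·k - 12(-2)^k - 2 = 2(-2)^(k+1)(2(k+1) + 1) - 2,
which is the closed form with n = k+1.
By induction, the statement is established for all n ≥ 1.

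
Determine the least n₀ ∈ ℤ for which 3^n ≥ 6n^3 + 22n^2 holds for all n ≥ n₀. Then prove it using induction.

At n = 7: 2187 < 3136, so the inequality fails and n₀ ≥ 8. We prove 3^n ≥ 6n^3 + 22n^2 for all n ≥ 8.
When n = 8: 3^n = 6561 and 6n^3 + 22n^2 = 4480, so 6561 ≥ 4480.
Inductive step: assume the claim holds for n = j, so 3^j ≥ 6j^3 + 22j^2.
Then 3^(j + 1) = 3·(3^j) ≥ 3·(6j^3 + 22j^2).
Also, for j ≥ 8 we have 3·(6j^3 + 22j^2) ≥ 6(j+1)^3 + 22(j+1)^2, since 3·(6j^3 + 22j^2) − (6(j+1)^3 + 22(j+1)^2) = 12j^3 + 26j^2 - 62j - 28, which is nonnegative for all j ≥ 8.
Combining, 3^(j + 1) ≥ 6(j+1)^3 + 22(j+1)^2.
By the principle of mathematical induction, the result holds for all n ≥ 8.
Hence the smallest such n₀ is 8.

n₀ = 8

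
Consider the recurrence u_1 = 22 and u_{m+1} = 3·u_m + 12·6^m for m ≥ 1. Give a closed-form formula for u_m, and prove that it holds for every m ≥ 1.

Computing the first terms: u_1 = 22, u_2 = 138, u_3 = 846. This suggests u_m = -2·3^(m - 1) + 4·6^m.
Base case (m = 1): the formula gives 22 = 22 = u_1.
Suppose the result is true for m = i, so u_i = -2·3^(i - 1) + 4·6^i.
Then u_{i+1} = 3·u_i + 12·6^i = 3·(-2·3^(i - 1) + 4·6^i) + 12·6^i = -2·3^i + 4·6^(i + 1) = -2·3^((i+1) - 1) + 4·6^(i+1),
which is the claimed formula at m = i+1.
By induction, the statement is established for all m ≥ 1.

u_m = -2·3^(m - 1) + 4·6^m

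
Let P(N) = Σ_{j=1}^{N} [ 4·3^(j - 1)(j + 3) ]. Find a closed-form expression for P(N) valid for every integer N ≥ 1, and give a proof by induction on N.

We claim P(N) = 3^N(2N + 5) - 5 for all N ≥ 1.
Base step (N = 1): P(1) = 16, and the closed form gives 16. They agree.
Suppose the result is true for N = j, so P(j) = 3^j(2j + 5) - 5.
Then P(j+1) = P(j) + (4·3^j(j + 4)) = (3^j(2j + 5) - 5) + (4·3^j(j + 4)).
Simplifying, P(j+1) = 6·3^j·j + 21·3^j - 5 = 3^(j+1)(2(j+1) + 5) - 5,
which is the closed form with N = j+1.
By the principle of mathematical induction, the result holds for all N ≥ 1.

P(N) = 3^N(2N + 5) - 5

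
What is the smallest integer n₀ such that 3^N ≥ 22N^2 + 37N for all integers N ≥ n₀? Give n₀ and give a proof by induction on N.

n₀ = 7

At N = 6: 729 < 1014, so the inequality fails and n₀ ≥ 7. We prove 3^N ≥ 22N^2 + 37N for all N ≥ 7.
For the base case N = 7: 3^N = 2187 and 22N^2 + 37N = 1337, so 2187 ≥ 1337.
For the inductive step, assume it holds for an arbitrary k ≥ 7, so 3^k ≥ 22k^2 + 37k.
Then 3^(k + 1) = 3·(3^k) ≥ 3·(22k^2 + 37k).
Also, for k ≥ 7 we have 3·(22k^2 + 37k) ≥ 22(k+1)^2 + 37(k+1), since 3·(22k^2 + 37k) − (22(k+1)^2 + 37(k+1)) = 44k^2 + 30k - 59, which is nonnegative for all k ≥ 7.
Combining, 3^(k + 1) ≥ 22(k+1)^2 + 37(k+1).
By induction, the statement is established for all N ≥ 7.
Hence the smallest such n₀ is 7.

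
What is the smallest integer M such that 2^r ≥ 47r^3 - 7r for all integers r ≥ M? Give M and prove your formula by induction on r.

M = 19

At r = 18: 262144 < 273978, so the inequality fails and M ≥ 19. We prove 2^r ≥ 47r^3 - 7r for all r ≥ 19.
Base step (r = 19): 2^r = 524288 and 47r^3 - 7r = 322240, so 524288 ≥ 322240.
Inductive step: assume the claim holds for r = j, so 2^j ≥ 47j^3 - 7j.
Then 2^(j + 1) = 2·(2^j) ≥ 2·(47j^3 - 7j).
Also, for j ≥ 19 we have 2·(47j^3 - 7j) ≥ 47(j+1)^3 - 7(j+1), since 2·(47j^3 - 7j) − (47(j+1)^3 - 7(j+1)) = 47j^3 - 141j^2 - 148j - 40, which is nonnegative for all j ≥ 19.
Combining, 2^(j + 1) ≥ 47(j+1)^3 - 7(j+1).
This completes the induction.
Hence the smallest such M is 19.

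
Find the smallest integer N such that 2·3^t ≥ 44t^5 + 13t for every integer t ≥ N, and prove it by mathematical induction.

N = 16

At t = 15: 28697814 < 33412695, so the inequality fails and N ≥ 16. We prove 2·3^t ≥ 44t^5 + 13t for all t ≥ 16.
Base case (t = 16): 2·3^t = 86093442 and 44t^5 + 13t = 46137552, so 86093442 ≥ 46137552.
Inductive step: suppose the statement holds for some j ≥ 16, so 2·3^j ≥ 44j^5 + 13j.
Then 2·3^(j + 1) = 3·(2·3^j) ≥ 3·(44j^5 + 13j).
Also, for j ≥ 16 we have 3·(44j^5 + 13j) ≥ 44(j+1)^5 + 13(j+1), since 3·(44j^5 + 13j) − (44(j+1)^5 + 13(j+1)) = 88j^5 - 220j^4 - 440j^3 - 440j^2 - 194j - 57, which is nonnegative for all j ≥ 16.
Combining, 2·3^(j + 1) ≥ 44(j+1)^5 + 13(j+1).
By the principle of mathematical induction, the result holds for all t ≥ 16.
Hence the smallest such N is 16.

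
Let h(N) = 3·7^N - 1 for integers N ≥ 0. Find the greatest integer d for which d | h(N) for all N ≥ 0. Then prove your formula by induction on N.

Computing the first values: h(0) = 2 and h(1) = 20; gcd(2, 20) = 2, so d ≤ 2.
We prove 2 | 3·7^N - 1 for all N ≥ 0 by induction on N.
Base step (N = 0): h(0) = 2 = 2·(1), so 2 | h(0).
For the inductive step, assume it holds for an arbitrary k ≥ 0, i.e. 2 | h(k). Then
h(k+1) = 3·7^(k+1) - 1 = 7·(3·7^k - 1) + 6 = 7·h(k) + 6. The first term is divisible by 2 by the inductive hypothesis, and 6 is divisible by 2. Hence 2 | h(k+1).
By the principle of mathematical induction, the result holds for all N ≥ 0.
Therefore the largest such d is 2.

d = 2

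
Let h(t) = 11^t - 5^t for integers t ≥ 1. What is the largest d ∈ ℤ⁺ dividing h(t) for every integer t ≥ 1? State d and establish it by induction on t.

Computing the first values: h(1) = 6 and h(2) = 96; gcd(6, 96) = 6, so d ≤ 6.
We prove 6 | 11^t - 5^t for all t ≥ 1 by induction on t.
Base case (t = 1): h(1) = 6 = 6·(1), so 6 | h(1).
Inductive step: suppose the statement holds for some p ≥ 1, i.e. 6 | h(p). Then
11^{p+1} − 5^{p+1} = 11·11^p − 5·5^p = 11·(11^p − 5^p) + (6)·5^p. The first term is divisible by 6 by the inductive hypothesis, and the second term (6)·5^p is divisible by 6 since 6 | 6. Hence 6 | h(p+1).
By the principle of mathematical induction, the result holds for all t ≥ 1.
Therefore the largest such d is 6.

d = 6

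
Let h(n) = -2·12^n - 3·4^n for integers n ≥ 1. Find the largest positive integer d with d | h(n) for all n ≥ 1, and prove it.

Computing the first values: h(1) = -36 and h(2) = -336; gcd(-36, -336) = 12, so d ≤ 12.
We prove 12 | -2·12^n - 3·4^n for all n ≥ 1 by induction on n.
Base case (n = 1): h(1) = -36 = 12·(-3), so 12 | h(1).
Inductive step: suppose the statement holds for some j ≥ 1, i.e. 12 | h(j). Then
h(j+1) − 12·h(j) = (-2·12^(j+1) - 3·4^(j+1)) − 12·(-2·12^j - 3·4^j) = (-3)·4^j·(4 − 12) = (24)·4^j. Since 12 | h(j) by the inductive hypothesis, 12 | 12·h(j); and 12 | 24 since 24 = 12·2. Therefore 12 | h(j+1).
By the principle of mathematical induction, the result holds for all n ≥ 1.
Therefore the largest such d is 12.

d = 12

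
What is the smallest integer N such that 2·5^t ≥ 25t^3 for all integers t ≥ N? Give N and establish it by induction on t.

At t = 4: 1250 < 1600, so the inequality fails and N ≥ 5. We prove 2·5^t ≥ 25t^3 for all t ≥ 5.
Base step (t = 5): 2·5^t = 6250 and 25t^3 = 3125, so 6250 ≥ 3125.
For the inductive step, assume it holds for an arbitrary m ≥ 5, so 2·5^m ≥ 25m^3.
Then 2·5^(m + 1) = 5·(2·5^m) ≥ 5·(25m^3).
Also, for m ≥ 5 we have 5·(25m^3) ≥ 25(m+1)^3, since 5 ≥ (1 + 1/m)^3 for all m ≥ 5.
Combining, 2·5^(m + 1) ≥ 25(m+1)^3.
By the principle of mathematical induction, the result holds for all t ≥ 5.
Hence the smallest such N is 5.

N = 5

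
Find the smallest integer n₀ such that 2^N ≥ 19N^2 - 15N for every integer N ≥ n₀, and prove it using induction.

At N = 11: 2048 < 2134, so the inequality fails and n₀ ≥ 12. We prove 2^N ≥ 19N^2 - 15N for all N ≥ 12.
When N = 12: 2^N = 4096 and 19N^2 - 15N = 2556, so 4096 ≥ 2556.
Inductive step: suppose the statement holds for some m ≥ 12, so 2^m ≥ 19m^2 - 15m.
Then 2^(m + 1) = 2·(2^m) ≥ 2·(19m^2 - 15m).
Also, for m ≥ 12 we have 2·(19m^2 - 15m) ≥ 19(m+1)^2 - 15(m+1), since 2·(19m^2 - 15m) − (19(m+1)^2 - 15(m+1)) = 19m^2 - 53m - 4, which is nonnegative for all m ≥ 12.
Combining, 2^(m + 1) ≥ 19(m+1)^2 - 15(m+1).
This completes the induction.
Hence the smallest such n₀ is 12.

n₀ = 12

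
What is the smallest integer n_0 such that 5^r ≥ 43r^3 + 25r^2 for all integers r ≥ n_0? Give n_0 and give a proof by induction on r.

At r = 5: 3125 < 6000, so the inequality fails and n_0 ≥ 6. We prove 5^r ≥ 43r^3 + 25r^2 for all r ≥ 6.
Base case (r = 6): 5^r = 15625 and 43r^3 + 25r^2 = 10188, so 15625 ≥ 10188.
Inductive step: suppose the statement holds for some p ≥ 6, so 5^p ≥ 43p^3 + 25p^2.
Then 5^(p + 1) = 5·(5^p) ≥ 5·(43p^3 + 25p^2).
Also, for p ≥ 6 we have 5·(43p^3 + 25p^2) ≥ 43(p+1)^3 + 25(p+1)^2, since 5·(43p^3 + 25p^2) − (43(p+1)^3 + 25(p+1)^2) = 172p^3 - 29p^2 - 179p - 68, which is nonnegative for all p ≥ 6.
Combining, 5^(p + 1) ≥ 43(p+1)^3 + 25(p+1)^2.
Hence, by induction on r, the claim holds for every r ≥ 6.
Hence the smallest such n_0 is 6.

n_0 = 6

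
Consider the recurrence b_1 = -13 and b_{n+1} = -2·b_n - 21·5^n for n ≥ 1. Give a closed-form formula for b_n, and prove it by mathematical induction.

Computing the first terms: b_1 = -13, b_2 = -79, b_3 = -367. This suggests b_n = -(-2)^n - 3·5^n.
Base case (n = 1): the formula gives -13 = -13 = b_1.
Suppose the result is true for n = j, so b_j = -(-2)^j - 3·5^j.
Then b_{j+1} = -2·b_j - 21·5^j = -2·(-(-2)^j - 3·5^j) - 21·5^j = -(-2)^(j + 1) - 3·5^(j + 1),
which is the claimed formula at n = j+1.
By induction, the statement is established for all n ≥ 1.

b_n = -(-2)^n - 3·5^n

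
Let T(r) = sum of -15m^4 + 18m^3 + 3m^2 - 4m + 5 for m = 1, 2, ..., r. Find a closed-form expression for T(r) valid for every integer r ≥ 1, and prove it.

T(r) = -r(3r^4 + 3r^3 - 5r^2 - 4r - 4)

We claim T(r) = -r(3r^4 + 3r^3 - 5r^2 - 4r - 4) for all r ≥ 1.
For the base case r = 1: T(1) = 7, and the closed form gives 7. They agree.
Suppose the result is true for r = m, so T(m) = m(-3m^4 - 3m^3 + 5m^2 + 4m + 4).
Then T(m+1) = T(m) + (-15m^4 - 42m^3 - 33m^2 - 4m + 7) = (m(-3m^4 - 3m^3 + 5m^2 + 4m + 4)) + (-15m^4 - 42m^3 - 33m^2 - 4m + 7).
Simplifying, T(m+1) = -(m + 1)(3m^4 + 15m^3 + 22m^2 + 7m - 7) = -(m+1)(3(m+1)^4 + 3(m+1)^3 - 5(m+1)^2 - 4(m+1) - 4),
which is the closed form with r = m+1.
Hence, by induction on r, the claim holds for every r ≥ 1.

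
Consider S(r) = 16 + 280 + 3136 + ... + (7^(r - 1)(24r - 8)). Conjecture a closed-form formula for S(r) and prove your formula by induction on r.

We claim S(r) = 2·7^r(2r - 1) + 2 for all r ≥ 1.
Base case (r = 1): S(1) = 16, and the closed form gives 16. They agree.
Inductive step: assume the claim holds for r = m, so S(m) = 2·7^m(2m - 1) + 2.
Then S(m+1) = S(m) + (7^m(24m + 16)) = (2·7^m(2m - 1) + 2) + (7^m(24m + 16)).
Simplifying, S(m+1) = 28·7^m·m + 14·7^m + 2 = 2·7^(m+1)(2(m+1) - 1) + 2,
which is the closed form with r = m+1.
Hence, by induction on r, the claim holds for every r ≥ 1.

S(r) = 2·7^r(2r - 1) + 2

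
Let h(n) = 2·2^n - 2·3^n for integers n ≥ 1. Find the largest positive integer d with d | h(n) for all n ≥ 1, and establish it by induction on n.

d = 2

Computing the first values: h(1) = -2 and h(2) = -10; gcd(-2, -10) = 2, so d ≤ 2.
We prove 2 | 2·2^n - 2·3^n for all n ≥ 1 by induction on n.
When n = 1: h(1) = -2 = 2·(-1), so 2 | h(1).
Inductive step: assume the claim holds for n = i, i.e. 2 | h(i). Then
h(i+1) − 3·h(i) = (2·2^(i+1) - 2·3^(i+1)) − 3·(2·2^i - 2·3^i) = (2)·2^i·(2 − 3) = (-2)·2^i. Since 2 | h(i) by the inductive hypothesis, 2 | 3·h(i); and 2 | -2 since -2 = 2·-1. Therefore 2 | h(i+1).
By the principle of mathematical induction, the result holds for all n ≥ 1.
Therefore the largest such d is 2.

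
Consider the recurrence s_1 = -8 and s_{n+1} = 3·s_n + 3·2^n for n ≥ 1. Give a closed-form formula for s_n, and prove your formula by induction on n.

s_n = -3·2^n - 2·3^(n - 1)

Computing the first terms: s_1 = -8, s_2 = -18, s_3 = -42. This suggests s_n = -3·2^n - 2·3^(n - 1).
Base step (n = 1): the formula gives -8 = -8 = s_1.
Suppose the result is true for n = r, so s_r = -3·2^r - 2·3^(r - 1).
Then s_{r+1} = 3·s_r + 3·2^r = 3·(-3·2^r - 2·3^(r - 1)) + 3·2^r = -3·2^(r + 1) - 2·3^r = -3·2^(r+1) - 2·3^((r+1) - 1),
which is the claimed formula at n = r+1.
By the principle of mathematical induction, the result holds for all n ≥ 1.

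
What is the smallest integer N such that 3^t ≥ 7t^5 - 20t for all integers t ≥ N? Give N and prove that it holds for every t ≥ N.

At t = 13: 1594323 < 2598791, so the inequality fails and N ≥ 14. We prove 3^t ≥ 7t^5 - 20t for all t ≥ 14.
For the base case t = 14: 3^t = 4782969 and 7t^5 - 20t = 3764488, so 4782969 ≥ 3764488.
Suppose the result is true for t = i, so 3^i ≥ 7i^5 - 20i.
Then 3^(i + 1) = 3·(3^i) ≥ 3·(7i^5 - 20i).
Also, for i ≥ 14 we have 3·(7i^5 - 20i) ≥ 7(i+1)^5 - 20(i+1), since 3·(7i^5 - 20i) − (7(i+1)^5 - 20(i+1)) = 14i^5 - 35i^4 - 70i^3 - 70i^2 - 75i + 13, which is nonnegative for all i ≥ 14.
Combining, 3^(i + 1) ≥ 7(i+1)^5 - 20(i+1).
By induction, the statement is established for all t ≥ 14.
Hence the smallest such N is 14.

N = 14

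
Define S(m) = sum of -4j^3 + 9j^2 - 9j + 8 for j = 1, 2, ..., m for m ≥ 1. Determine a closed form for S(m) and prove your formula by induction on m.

S(m) = -m(m^3 - m^2 + m - 5)

We claim S(m) = -m(m^3 - m^2 + m - 5) for all m ≥ 1.
When m = 1: S(1) = 4, and the closed form gives 4. They agree.
Suppose the result is true for m = j, so S(j) = j(-j^3 + j^2 - j + 5).
Then S(j+1) = S(j) + (-4j^3 - 3j^2 - 3j + 4) = (j(-j^3 + j^2 - j + 5)) + (-4j^3 - 3j^2 - 3j + 4).
Simplifying, S(j+1) = -(j + 1)(j^3 + 2j^2 + 2j - 4) = -(j+1)((j+1)^3 - (j+1)^2 + (j+1) - 5),
which is the closed form with m = j+1.
By the principle of mathematical induction, the result holds for all m ≥ 1.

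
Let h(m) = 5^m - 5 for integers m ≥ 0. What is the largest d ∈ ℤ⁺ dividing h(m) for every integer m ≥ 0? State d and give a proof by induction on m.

d = 4

Computing the first values: h(0) = -4 and h(1) = 0; gcd(-4, 0) = 4, so d ≤ 4.
We prove 4 | 5^m - 5 for all m ≥ 0 by induction on m.
Base case (m = 0): h(0) = -4 = 4·(-1), so 4 | h(0).
Inductive step: suppose the statement holds for some j ≥ 0, i.e. 4 | h(j). Then
h(j+1) = 5^(j+1) - 5 = 5·(5^j - 5) + 20 = 5·h(j) + 20. The first term is divisible by 4 by the inductive hypothesis, and 20 is divisible by 4. Hence 4 | h(j+1).
Hence, by induction on m, the claim holds for every m ≥ 0.
Therefore the largest such d is 4.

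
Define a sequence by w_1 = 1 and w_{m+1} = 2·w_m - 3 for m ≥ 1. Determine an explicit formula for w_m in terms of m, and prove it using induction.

Computing the first terms: w_1 = 1, w_2 = -1, w_3 = -5. This suggests w_m = -2^m + 3.
When m = 1: the formula gives 1 = 1 = w_1.
For the inductive step, assume it holds for an arbitrary k ≥ 1, so w_k = -2^k + 3.
Then w_{k+1} = 2·w_k - 3 = 2·(-2^k + 3) - 3 = -2^(k + 1) + 3,
which is the claimed formula at m = k+1.
By the principle of mathematical induction, the result holds for all m ≥ 1.

w_m = -2^m + 3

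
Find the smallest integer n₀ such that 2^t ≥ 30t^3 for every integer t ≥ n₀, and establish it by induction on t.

At t = 17: 131072 < 147390, so the inequality fails and n₀ ≥ 18. We prove 2^t ≥ 30t^3 for all t ≥ 18.
For the base case t = 18: 2^t = 262144 and 30t^3 = 174960, so 262144 ≥ 174960.
Inductive step: assume the claim holds for t = p, so 2^p ≥ 30p^3.
Then 2^(p + 1) = 2·(2^p) ≥ 2·(30p^3).
Also, for p ≥ 18 we have 2·(30p^3) ≥ 30(p+1)^3, since 2 ≥ (1 + 1/p)^3 for all p ≥ 18.
Combining, 2^(p + 1) ≥ 30(p+1)^3.
By induction, the statement is established for all t ≥ 18.
Hence the smallest such n₀ is 18.

n₀ = 18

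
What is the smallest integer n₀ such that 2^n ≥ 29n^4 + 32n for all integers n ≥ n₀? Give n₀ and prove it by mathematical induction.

n₀ = 23

At n = 22: 4194304 < 6794128, so the inequality fails and n₀ ≥ 23. We prove 2^n ≥ 29n^4 + 32n for all n ≥ 23.
When n = 23: 2^n = 8388608 and 29n^4 + 32n = 8116125, so 8388608 ≥ 8116125.
Inductive step: suppose the statement holds for some r ≥ 23, so 2^r ≥ 29r^4 + 32r.
Then 2^(r + 1) = 2·(2^r) ≥ 2·(29r^4 + 32r).
Also, for r ≥ 23 we have 2·(29r^4 + 32r) ≥ 29(r+1)^4 + 32(r+1), since 2·(29r^4 + 32r) − (29(r+1)^4 + 32(r+1)) = 29r^4 - 116r^3 - 174r^2 - 84r - 61, which is nonnegative for all r ≥ 23.
Combining, 2^(r + 1) ≥ 29(r+1)^4 + 32(r+1).
By the principle of mathematical induction, the result holds for all n ≥ 23.
Hence the smallest such n₀ is 23.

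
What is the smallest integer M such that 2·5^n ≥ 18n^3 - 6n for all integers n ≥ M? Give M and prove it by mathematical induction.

At n = 3: 250 < 468, so the inequality fails and M ≥ 4. We prove 2·5^n ≥ 18n^3 - 6n for all n ≥ 4.
For the base case n = 4: 2·5^n = 1250 and 18n^3 - 6n = 1128, so 1250 ≥ 1128.
Inductive step: assume the claim holds for n = i, so 2·5^i ≥ 18i^3 - 6i.
Then 2·5^(i + 1) = 5·(2·5^i) ≥ 5·(18i^3 - 6i).
Also, for i ≥ 4 we have 5·(18i^3 - 6i) ≥ 18(i+1)^3 - 6(i+1), since 5·(18i^3 - 6i) − (18(i+1)^3 - 6(i+1)) = 72i^3 - 54i^2 - 78i - 12, which is nonnegative for all i ≥ 4.
Combining, 2·5^(i + 1) ≥ 18(i+1)^3 - 6(i+1).
Hence, by induction on n, the claim holds for every n ≥ 4.
Hence the smallest such M is 4.

M = 4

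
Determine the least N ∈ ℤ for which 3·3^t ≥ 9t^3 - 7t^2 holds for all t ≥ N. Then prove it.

At t = 5: 729 < 950, so the inequality fails and N ≥ 6. We prove 3·3^t ≥ 9t^3 - 7t^2 for all t ≥ 6.
For the base case t = 6: 3·3^t = 2187 and 9t^3 - 7t^2 = 1692, so 2187 ≥ 1692.
Inductive step: assume the claim holds for t = m, so 3·3^m ≥ 9m^3 - 7m^2.
Then 3·3^(m + 1) = 3·(3·3^m) ≥ 3·(9m^3 - 7m^2).
Also, for m ≥ 6 we have 3·(9m^3 - 7m^2) ≥ 9(m+1)^3 - 7(m+1)^2, since 3·(9m^3 - 7m^2) − (9(m+1)^3 - 7(m+1)^2) = 18m^3 - 41m^2 - 13m - 2, which is nonnegative for all m ≥ 6.
Combining, 3·3^(m + 1) ≥ 9(m+1)^3 - 7(m+1)^2.
By the principle of mathematical induction, the result holds for all t ≥ 6.
Hence the smallest such N is 6.

N = 6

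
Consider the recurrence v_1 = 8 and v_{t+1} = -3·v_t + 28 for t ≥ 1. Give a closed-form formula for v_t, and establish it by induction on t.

Computing the first terms: v_1 = 8, v_2 = 4, v_3 = 16. This suggests v_t = (-3)^(t - 1) + 7.
Base case (t = 1): the formula gives 8 = 8 = v_1.
Inductive step: assume the claim holds for t = k, so v_k = (-3)^(k - 1) + 7.
Then v_{k+1} = -3·v_k + 28 = -3·((-3)^(k - 1) + 7) + 28 = (-3)^k + 7 = (-3)^((k+1) - 1) + 7,
which is the claimed formula at t = k+1.
Hence, by induction on t, the claim holds for every t ≥ 1.

v_t = (-3)^(t - 1) + 7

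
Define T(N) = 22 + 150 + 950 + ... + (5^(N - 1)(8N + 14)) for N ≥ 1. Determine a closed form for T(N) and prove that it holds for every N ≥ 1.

T(N) = 5^N(2N + 3) - 3

We claim T(N) = 5^N(2N + 3) - 3 for all N ≥ 1.
For the base case N = 1: T(1) = 22, and the closed form gives 22. They agree.
Suppose the result is true for N = i, so T(i) = 5^i(2i + 3) - 3.
Then T(i+1) = T(i) + (5^i(8i + 22)) = (5^i(2i + 3) - 3) + (5^i(8i + 22)).
Simplifying, T(i+1) = 10·5^i·i + 25·5^i - 3 = 5^(i+1)(2(i+1) + 3) - 3,
which is the closed form with N = i+1.
By the principle of mathematical induction, the result holds for all N ≥ 1.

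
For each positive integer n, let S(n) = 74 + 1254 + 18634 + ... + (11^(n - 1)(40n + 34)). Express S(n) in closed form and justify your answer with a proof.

S(n) = 11^n(4n + 3) - 3

We claim S(n) = 11^n(4n + 3) - 3 for all n ≥ 1.
For the base case n = 1: S(1) = 74, and the closed form gives 74. They agree.
Suppose the result is true for n = j, so S(j) = 11^j(4j + 3) - 3.
Then S(j+1) = S(j) + (11^j(40j + 74)) = (11^j(4j + 3) - 3) + (11^j(40j + 74)).
Simplifying, S(j+1) = 44·11^j·j + 77·11^j - 3 = 11^(j+1)(4(j+1) + 3) - 3,
which is the closed form with n = j+1.
Hence, by induction on n, the claim holds for every n ≥ 1.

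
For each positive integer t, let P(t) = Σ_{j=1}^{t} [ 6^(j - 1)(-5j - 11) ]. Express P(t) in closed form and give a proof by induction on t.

P(t) = -6^t(t + 2) + 2

We claim P(t) = -6^t(t + 2) + 2 for all t ≥ 1.
Base step (t = 1): P(1) = -16, and the closed form gives -16. They agree.
Inductive step: assume the claim holds for t = j, so P(j) = -6^j(j + 2) + 2.
Then P(j+1) = P(j) + (6^j(-5j - 16)) = (-6^j(j + 2) + 2) + (6^j(-5j - 16)).
Simplifying, P(j+1) = -6·6^j·j - 18·6^j + 2 = -6^(j+1)((j+1) + 2) + 2,
which is the closed form with t = j+1.
By induction, the statement is established for all t ≥ 1.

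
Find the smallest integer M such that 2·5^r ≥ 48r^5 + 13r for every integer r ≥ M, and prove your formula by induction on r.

At r = 8: 781250 < 1572968, so the inequality fails and M ≥ 9. We prove 2·5^r ≥ 48r^5 + 13r for all r ≥ 9.
For the base case r = 9: 2·5^r = 3906250 and 48r^5 + 13r = 2834469, so 3906250 ≥ 2834469.
Inductive step: suppose the statement holds for some m ≥ 9, so 2·5^m ≥ 48m^5 + 13m.
Then 2·5^(m + 1) = 5·(2·5^m) ≥ 5·(48m^5 + 13m).
Also, for m ≥ 9 we have 5·(48m^5 + 13m) ≥ 48(m+1)^5 + 13(m+1), since 5·(48m^5 + 13m) − (48(m+1)^5 + 13(m+1)) = 192m^5 - 240m^4 - 480m^3 - 480m^2 - 188m - 61, which is nonnegative for all m ≥ 9.
Combining, 2·5^(m + 1) ≥ 48(m+1)^5 + 13(m+1).
Hence, by induction on r, the claim holds for every r ≥ 9.
Hence the smallest such M is 9.

M = 9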